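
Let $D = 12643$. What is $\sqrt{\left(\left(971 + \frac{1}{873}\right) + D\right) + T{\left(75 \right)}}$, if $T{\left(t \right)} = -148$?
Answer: $\frac{\sqrt{1140314443}}{291} \approx 116.04$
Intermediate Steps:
$\sqrt{\left(\left(971 + \frac{1}{873}\right) + D\right) + T{\left(75 \right)}} = \sqrt{\left(\left(971 + \frac{1}{873}\right) + 12643\right) - 148} = \sqrt{\left(\frac{847684}{873} + 12643\right) - 148} = \sqrt{\frac{11885023}{873} - 148} = \sqrt{\frac{11755819}{873}} = \frac{\sqrt{1140314443}}{291}$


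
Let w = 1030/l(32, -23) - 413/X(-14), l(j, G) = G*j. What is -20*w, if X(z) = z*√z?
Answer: 2575/92 + 295*I*√14/7 ≈ 27.989 + 157.68*I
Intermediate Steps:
X(z) = z^(3/2)
w = -515/368 - 59*I*√14/28 (w = 1030/((-23*32)) - 413*I*√14/196 = 1030/(-736) - 413*I*√14/196 = 1030*(-1/736) - 59*I*√14/28 = -515/368 - 59*I*√14/28 ≈ -1.3995 - 7.8842*I)
-20*w = -20*(-515/368 - 59*I*√14/28) = 2575/92 + 295*I*√14/7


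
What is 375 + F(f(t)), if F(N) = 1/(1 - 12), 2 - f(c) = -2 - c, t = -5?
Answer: 4124/11 ≈ 374.91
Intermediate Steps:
f(c) = 4 + c (f(c) = 2 - (-2 - c) = 2 + (2 + c) = 4 + c)
F(N) = -1/11 (F(N) = 1/(-11) = -1/11)
375 + F(f(t)) = 375 - 1/11 = 4124/11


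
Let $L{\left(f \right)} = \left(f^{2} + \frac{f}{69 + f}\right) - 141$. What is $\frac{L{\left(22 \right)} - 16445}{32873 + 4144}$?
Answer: $- \frac{488420}{1122849} \approx -0.43498$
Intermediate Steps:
$L{\left(f \right)} = -141 + f^{2} + \frac{f}{69 + f}$ ($L{\left(f \right)} = \left(f^{2} + \frac{f}{69 + f}\right) - 141 = -141 + f^{2} + \frac{f}{69 + f}$)
$\frac{L{\left(22 \right)} - 16445}{32873 + 4144} = \frac{\frac{-9729 + 22^{3} - 3080 + 69 \cdot 22^{2}}{69 + 22} - 16445}{32873 + 4144} = \frac{\frac{-9729 + 10648 - 3080 + 69 \cdot 484}{91} - 16445}{37017} = \left(\frac{-9729 + 10648 - 3080 + 33396}{91} - 16445\right) \frac{1}{37017} = \left(\frac{1}{91} \cdot 31235 - 16445\right) \frac{1}{37017} = \left(\frac{31235}{91} - 16445\right) \frac{1}{37017} = \left(- \frac{1465260}{91}\right) \frac{1}{37017} = - \frac{488420}{1122849}$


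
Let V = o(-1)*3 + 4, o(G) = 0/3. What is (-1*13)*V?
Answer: -52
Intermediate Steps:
o(G) = 0 (o(G) = 0*(1/3) = 0)
V = 4 (V = 0*3 + 4 = 0 + 4 = 4)
(-1*13)*V = -1*13*4 = -13*4 = -52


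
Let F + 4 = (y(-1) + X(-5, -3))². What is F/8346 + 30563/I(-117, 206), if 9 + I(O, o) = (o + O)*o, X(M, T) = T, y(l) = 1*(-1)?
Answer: 42549783/25490075 ≈ 1.6693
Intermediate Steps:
y(l) = -1
F = 12 (F = -4 + (-1 - 3)² = -4 + (-4)² = -4 + 16 = 12)
I(O, o) = -9 + o*(O + o) (I(O, o) = -9 + (o + O)*o = -9 + (O + o)*o = -9 + o*(O + o))
F/8346 + 30563/I(-117, 206) = 12/8346 + 30563/(-9 + 206² - 117*206) = 12*(1/8346) + 30563/(-9 + 42436 - 24102) = 2/1391 + 30563/18325 = 42549783/25490075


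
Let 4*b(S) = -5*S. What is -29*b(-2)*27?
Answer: -3915/2 ≈ -1957.5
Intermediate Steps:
b(S) = -5*S/4 (b(S) = (-5*S)/4 = -5*S/4)
-29*b(-2)*27 = -(-145)*(-2)/4*27 = -29*5/2*27 = -145/2*27 = -3915/2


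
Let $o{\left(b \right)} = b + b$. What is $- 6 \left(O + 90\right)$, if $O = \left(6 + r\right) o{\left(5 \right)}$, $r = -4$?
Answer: $-660$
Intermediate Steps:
$o{\left(b \right)} = 2 b$
$O = 20$ ($O = \left(6 - 4\right) 2 \cdot 5 = 2 \cdot 10 = 20$)
$- 6 \left(O + 90\right) = - 6 \left(20 + 90\right) = \left(-6\right) 110 = -660$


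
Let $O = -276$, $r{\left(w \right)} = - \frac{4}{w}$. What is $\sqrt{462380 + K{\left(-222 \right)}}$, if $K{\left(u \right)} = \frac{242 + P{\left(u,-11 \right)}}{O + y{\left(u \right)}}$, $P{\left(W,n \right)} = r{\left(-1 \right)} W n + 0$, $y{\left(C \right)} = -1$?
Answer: $\frac{5 \sqrt{1419007290}}{277} \approx 679.96$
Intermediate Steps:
$P{\left(W,n \right)} = 4 W n$ ($P{\left(W,n \right)} = - \frac{4}{-1} W n + 0 = \left(-4\right) \left(-1\right) W n + 0 = 4 W n + 0 = 4 W n$)
$K{\left(u \right)} = - \frac{242}{277} + \frac{44 u}{277}$ ($K{\left(u \right)} = \frac{242 + 4 u \left(-11\right)}{-276 - 1} = \frac{242 - 44 u}{-277} = \left(242 - 44 u\right) \left(- \frac{1}{277}\right) = - \frac{242}{277} + \frac{44 u}{277}$)
$\sqrt{462380 + K{\left(-222 \right)}} = \sqrt{462380 + \left(- \frac{242}{277} + \frac{44}{277} \left(-222\right)\right)} = \sqrt{462380 - \frac{10010}{277}} = \sqrt{\frac{128069250}{277}} = \frac{5 \sqrt{1419007290}}{277}$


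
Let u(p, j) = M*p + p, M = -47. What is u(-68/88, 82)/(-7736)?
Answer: -391/85096 ≈ -0.0045948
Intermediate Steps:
u(p, j) = -46*p (u(p, j) = -47*p + p = -46*p)
u(-68/88, 82)/(-7736) = -(-3128)/88/(-7736) = -(-3128)/88*(-1/7736) = -46*(-17/22)*(-1/7736) = (391/11)*(-1/7736) = -391/85096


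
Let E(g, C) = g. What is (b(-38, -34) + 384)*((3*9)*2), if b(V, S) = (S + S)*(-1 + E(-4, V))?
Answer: 39096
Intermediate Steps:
b(V, S) = -10*S (b(V, S) = (S + S)*(-1 - 4) = (2*S)*(-5) = -10*S)
(b(-38, -34) + 384)*((3*9)*2) = (-10*(-34) + 384)*((3*9)*2) = (340 + 384)*(27*2) = 724*54 = 39096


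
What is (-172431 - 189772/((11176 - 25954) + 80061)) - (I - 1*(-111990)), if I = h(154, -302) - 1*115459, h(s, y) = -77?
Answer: -11025509227/65283 ≈ -1.6889e+5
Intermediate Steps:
I = -115536 (I = -77 - 1*115459 = -77 - 115459 = -115536)
(-172431 - 189772/((11176 - 25954) + 80061)) - (I - 1*(-111990)) = (-172431 - 189772/((11176 - 25954) + 80061)) - (-115536 - 1*(-111990)) = (-172431 - 189772/(-14778 + 80061)) - (-115536 + 111990) = (-172431 - 189772/65283) - 1*(-3546) = (-172431 - 189772/65283) + 3546 = -11257002745/65283 + 3546 = -11025509227/65283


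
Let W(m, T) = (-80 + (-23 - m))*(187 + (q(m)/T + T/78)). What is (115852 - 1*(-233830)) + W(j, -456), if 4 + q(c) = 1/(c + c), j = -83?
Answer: 4480768661/12948 ≈ 3.4606e+5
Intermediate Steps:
q(c) = -4 + 1/(2*c) (q(c) = -4 + 1/(c + c) = -4 + 1/(2*c))
W(m, T) = (-103 - m)*(187 + T/78 + (-4 + 1/(2*m))/T) (W(m, T) = (-80 + (-23 - m))*(187 + ((-4 + 1/(2*m))/T + T/78)) = (-103 - m)*(187 + ((-4 + 1/(2*m))/T + T*(1/78))) = (-103 - m)*(187 + ((-4 + 1/(2*m))/T + T/78)) = (-103 - m)*(187 + (T/78 + (-4 + 1/(2*m))/T)) = (-103 - m)*(187 + T/78 + (-4 + 1/(2*m))/T))
(115852 - 1*(-233830)) + W(j, -456) = (115852 - 1*(-233830)) + (1/78)*(-4017 + 32136*(-83) - 1*(-83)*(39 - 312*(-83) - 456*(1502358 + 103*(-456) + 14586*(-83) - 456*(-83))))/(-456*(-83)) = (115852 + 233830) + (1/78)*(-1/456)*(-1/83)*(-4017 - 2667288 - 1*(-83)*(39 + 25896 - 456*(1502358 - 46968 - 1210638 + 37848))) = 349682 + (1/78)*(-1/456)*(-1/83)*(-4017 - 2667288 - 1*(-83)*(39 + 25896 - 456*282600)) = 349682 + (1/78)*(-1/456)*(-1/83)*(-4017 - 2667288 - 1*(-83)*(39 + 25896 - 128865600)) = 349682 + (1/78)*(-1/456)*(-1/83)*(-4017 - 2667288 - 1*(-83)*(-128839665)) = 349682 + (1/78)*(-1/456)*(-1/83)*(-4017 - 2667288 - 10693692195) = 349682 + (1/78)*(-1/456)*(-1/83)*(-10696363500) = 349682 - 46913875/12948 = 4480768661/12948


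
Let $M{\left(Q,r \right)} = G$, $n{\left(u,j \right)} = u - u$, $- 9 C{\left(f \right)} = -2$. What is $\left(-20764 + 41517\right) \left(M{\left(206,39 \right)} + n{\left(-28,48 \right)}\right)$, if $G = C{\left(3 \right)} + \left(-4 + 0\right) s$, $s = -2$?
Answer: $\frac{1535722}{9} \approx 1.7064 \cdot 10^{5}$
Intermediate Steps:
$C{\left(f \right)} = \frac{2}{9}$ ($C{\left(f \right)} = \left(- \frac{1}{9}\right) \left(-2\right) = \frac{2}{9}$)
$n{\left(u,j \right)} = 0$
$G = \frac{74}{9}$ ($G = \frac{2}{9} + \left(-4 + 0\right) \left(-2\right) = \frac{2}{9} - -8 = \frac{2}{9} + 8 = \frac{74}{9} \approx 8.2222$)
$M{\left(Q,r \right)} = \frac{74}{9}$
$\left(-20764 + 41517\right) \left(M{\left(206,39 \right)} + n{\left(-28,48 \right)}\right) = \left(-20764 + 41517\right) \left(\frac{74}{9} + 0\right) = 20753 \cdot \frac{74}{9} = \frac{1535722}{9}$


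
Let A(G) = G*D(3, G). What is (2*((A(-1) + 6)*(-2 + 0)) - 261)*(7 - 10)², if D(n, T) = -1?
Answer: -2601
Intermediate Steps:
A(G) = -G (A(G) = G*(-1) = -G)
(2*((A(-1) + 6)*(-2 + 0)) - 261)*(7 - 10)² = (2*((-1*(-1) + 6)*(-2 + 0)) - 261)*(7 - 10)² = (2*((1 + 6)*(-2)) - 261)*(-3)² = (2*(7*(-2)) - 261)*9 = (2*(-14) - 261)*9 = (-28 - 261)*9 = -289*9 = -2601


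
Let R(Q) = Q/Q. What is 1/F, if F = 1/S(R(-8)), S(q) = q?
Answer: 1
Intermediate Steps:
R(Q) = 1
F = 1 (F = 1/1 = 1)
1/F = 1/1 = 1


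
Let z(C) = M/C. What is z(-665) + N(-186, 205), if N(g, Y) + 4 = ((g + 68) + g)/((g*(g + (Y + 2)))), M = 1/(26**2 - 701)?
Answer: -18192221/4638375 ≈ -3.9221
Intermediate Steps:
M = -1/25 (M = 1/(676 - 701) = 1/(-25) = -1/25 ≈ -0.040000)
N(g, Y) = -4 + (68 + 2*g)/(g*(2 + Y + g)) (N(g, Y) = -4 + ((g + 68) + g)/((g*(g + (Y + 2)))) = -4 + ((68 + g) + g)/((g*(g + (2 + Y)))) = -4 + (68 + 2*g)/((g*(2 + Y + g))) = -4 + (68 + 2*g)*(1/(g*(2 + Y + g))) = -4 + (68 + 2*g)/(g*(2 + Y + g)))
z(C) = -1/(25*C)
z(-665) + N(-186, 205) = -1/25/(-665) + 2*(34 - 3*(-186) - 2*(-186)**2 - 2*205*(-186))/(-186*(2 + 205 - 186)) = -1/25*(-1/665) + 2*(-1/186)*(34 + 558 - 2*34596 + 76260)/21 = 1/16625 + 2*(-1/186)*(1/21)*(34 + 558 - 69192 + 76260) = 1/16625 + 2*(-1/186)*(1/21)*7660 = 1/16625 - 7660/1953 = -18192221/4638375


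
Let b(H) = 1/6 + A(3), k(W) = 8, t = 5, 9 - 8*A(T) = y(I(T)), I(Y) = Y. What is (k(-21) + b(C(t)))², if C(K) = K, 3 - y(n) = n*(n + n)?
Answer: 4489/36 ≈ 124.69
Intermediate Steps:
y(n) = 3 - 2*n² (y(n) = 3 - n*(n + n) = 3 - n*2*n = 3 - 2*n²)
A(T) = ¾ + T²/4 (A(T) = 9/8 - (3 - 2*T²)/8 = 9/8 + (-3/8 + T²/4) = ¾ + T²/4)
b(H) = 19/6 (b(H) = 1/6 + (¾ + (¼)*3²) = ⅙ + (¾ + (¼)*9) = ⅙ + (¾ + 9/4) = ⅙ + 3 = 19/6)
(k(-21) + b(C(t)))² = (8 + 19/6)² = (67/6)² = 4489/36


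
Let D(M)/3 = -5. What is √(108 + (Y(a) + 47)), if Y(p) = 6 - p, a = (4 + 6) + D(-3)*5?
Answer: √226 ≈ 15.033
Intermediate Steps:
D(M) = -15 (D(M) = 3*(-5) = -15)
a = -65 (a = (4 + 6) - 15*5 = 10 - 75 = -65)
√(108 + (Y(a) + 47)) = √(108 + ((6 - 1*(-65)) + 47)) = √(108 + ((6 + 65) + 47)) = √(108 + (71 + 47)) = √(108 + 118) = √226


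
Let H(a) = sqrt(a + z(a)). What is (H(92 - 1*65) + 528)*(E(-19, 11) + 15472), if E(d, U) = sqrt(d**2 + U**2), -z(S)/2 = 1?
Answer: 8246576 + 533*sqrt(482) ≈ 8.2583e+6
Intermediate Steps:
z(S) = -2 (z(S) = -2*1 = -2)
E(d, U) = sqrt(U**2 + d**2)
H(a) = sqrt(-2 + a) (H(a) = sqrt(a - 2) = sqrt(-2 + a))
(H(92 - 1*65) + 528)*(E(-19, 11) + 15472) = (sqrt(-2 + (92 - 1*65)) + 528)*(sqrt(11**2 + (-19)**2) + 15472) = (sqrt(-2 + (92 - 65)) + 528)*(sqrt(121 + 361) + 15472) = (sqrt(-2 + 27) + 528)*(sqrt(482) + 15472) = (sqrt(25) + 528)*(15472 + sqrt(482)) = (5 + 528)*(15472 + sqrt(482)) = 533*(15472 + sqrt(482)) = 8246576 + 533*sqrt(482)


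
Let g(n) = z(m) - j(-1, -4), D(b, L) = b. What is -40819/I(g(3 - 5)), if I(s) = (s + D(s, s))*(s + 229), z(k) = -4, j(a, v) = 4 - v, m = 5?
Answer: 40819/5208 ≈ 7.8378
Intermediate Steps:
g(n) = -12 (g(n) = -4 - (4 - 1*(-4)) = -4 - (4 + 4) = -4 - 1*8 = -4 - 8 = -12)
I(s) = 2*s*(229 + s) (I(s) = (s + s)*(s + 229) = (2*s)*(229 + s) = 2*s*(229 + s))
-40819/I(g(3 - 5)) = -40819*(-1/(24*(229 - 12))) = -40819/(2*(-12)*217) = -40819/(-5208) = -40819*(-1/5208) = 40819/5208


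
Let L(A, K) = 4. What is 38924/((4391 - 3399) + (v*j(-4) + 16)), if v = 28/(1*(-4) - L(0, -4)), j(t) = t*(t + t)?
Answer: 9731/224 ≈ 43.442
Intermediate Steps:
j(t) = 2*t² (j(t) = t*(2*t) = 2*t²)
v = -7/2 (v = 28/(1*(-4) - 1*4) = 28/(-4 - 4) = 28/(-8) = 28*(-⅛) = -7/2 ≈ -3.5000)
38924/((4391 - 3399) + (v*j(-4) + 16)) = 38924/((4391 - 3399) + (-7*(-4)² + 16)) = 38924/(992 + (-7*16 + 16)) = 38924/(992 + (-7/2*32 + 16)) = 38924/(992 + (-112 + 16)) = 38924/(992 - 96) = 38924/896 = 38924*(1/896) = 9731/224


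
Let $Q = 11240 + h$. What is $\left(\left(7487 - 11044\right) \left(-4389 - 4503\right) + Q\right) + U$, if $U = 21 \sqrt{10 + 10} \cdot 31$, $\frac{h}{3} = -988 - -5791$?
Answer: $31654493 + 1302 \sqrt{5} \approx 3.1657 \cdot 10^{7}$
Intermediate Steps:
$h = 14409$ ($h = 3 \left(-988 - -5791\right) = 3 \left(-988 + 5791\right) = 3 \cdot 4803 = 14409$)
$Q = 25649$ ($Q = 11240 + 14409 = 25649$)
$U = 1302 \sqrt{5}$ ($U = 21 \sqrt{20} \cdot 31 = 21 \cdot 2 \sqrt{5} \cdot 31 = 42 \sqrt{5} \cdot 31 = 1302 \sqrt{5} \approx 2911.4$)
$\left(\left(7487 - 11044\right) \left(-4389 - 4503\right) + Q\right) + U = \left(\left(7487 - 11044\right) \left(-4389 - 4503\right) + 25649\right) + 1302 \sqrt{5} = \left(\left(-3557\right) \left(-8892\right) + 25649\right) + 1302 \sqrt{5} = \left(31628844 + 25649\right) + 1302 \sqrt{5} = 31654493 + 1302 \sqrt{5}$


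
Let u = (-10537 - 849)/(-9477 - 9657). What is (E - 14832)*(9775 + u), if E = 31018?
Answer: 1513765187948/9567 ≈ 1.5823e+8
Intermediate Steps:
u = 5693/9567 (u = -11386/(-19134) = -11386*(-1/19134) = 5693/9567 ≈ 0.59507)
(E - 14832)*(9775 + u) = (31018 - 14832)*(9775 + 5693/9567) = 16186*(93523118/9567) = 1513765187948/9567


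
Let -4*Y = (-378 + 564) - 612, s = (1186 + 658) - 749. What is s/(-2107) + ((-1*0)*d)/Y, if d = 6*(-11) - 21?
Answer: -1095/2107 ≈ -0.51970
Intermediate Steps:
s = 1095 (s = 1844 - 749 = 1095)
d = -87 (d = -66 - 21 = -87)
Y = 213/2 (Y = -((-378 + 564) - 612)/4 = -(186 - 612)/4 = -¼*(-426) = 213/2 ≈ 106.50)
s/(-2107) + ((-1*0)*d)/Y = 1095/(-2107) + (-1*0*(-87))/(213/2) = 1095*(-1/2107) + (0*(-87))*(2/213) = -1095/2107 + 0*(2/213) = -1095/2107 + 0 = -1095/2107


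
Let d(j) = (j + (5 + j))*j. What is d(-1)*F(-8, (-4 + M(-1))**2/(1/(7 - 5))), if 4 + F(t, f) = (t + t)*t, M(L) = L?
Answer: -372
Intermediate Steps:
d(j) = j*(5 + 2*j) (d(j) = (5 + 2*j)*j = j*(5 + 2*j))
F(t, f) = -4 + 2*t**2 (F(t, f) = -4 + (t + t)*t = -4 + (2*t)*t = -4 + 2*t**2)
d(-1)*F(-8, (-4 + M(-1))**2/(1/(7 - 5))) = (-(5 + 2*(-1)))*(-4 + 2*(-8)**2) = (-(5 - 2))*(-4 + 2*64) = (-1*3)*(-4 + 128) = -3*124 = -372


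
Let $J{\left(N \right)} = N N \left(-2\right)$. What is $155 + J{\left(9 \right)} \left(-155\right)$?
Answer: $25265$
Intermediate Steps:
$J{\left(N \right)} = - 2 N^{2}$ ($J{\left(N \right)} = N^{2} \left(-2\right) = - 2 N^{2}$)
$155 + J{\left(9 \right)} \left(-155\right) = 155 + - 2 \cdot 9^{2} \left(-155\right) = 155 + \left(-2\right) 81 \left(-155\right) = 155 - -25110 = 155 + 25110 = 25265$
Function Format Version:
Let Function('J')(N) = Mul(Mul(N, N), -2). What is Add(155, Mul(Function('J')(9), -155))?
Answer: 25265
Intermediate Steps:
Function('J')(N) = Mul(-2, Pow(N, 2)) (Function('J')(N) = Mul(Pow(N, 2), -2) = Mul(-2, Pow(N, 2)))
Add(155, Mul(Function('J')(9), -155)) = Add(155, Mul(Mul(-2, Pow(9, 2)), -155)) = Add(155, Mul(Mul(-2, 81), -155)) = Add(155, Mul(-162, -155)) = Add(155, 25110) = 25265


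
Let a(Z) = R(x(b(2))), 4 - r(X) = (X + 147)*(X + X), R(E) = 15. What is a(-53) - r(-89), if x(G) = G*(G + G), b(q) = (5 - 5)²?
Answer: -10313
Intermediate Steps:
b(q) = 0 (b(q) = 0² = 0)
x(G) = 2*G² (x(G) = G*(2*G) = 2*G²)
r(X) = 4 - 2*X*(147 + X) (r(X) = 4 - (X + 147)*(X + X) = 4 - (147 + X)*2*X = 4 - 2*X*(147 + X))
a(Z) = 15
a(-53) - r(-89) = 15 - (4 - 294*(-89) - 2*(-89)²) = 15 - (4 + 26166 - 2*7921) = 15 - (4 + 26166 - 15842) = 15 - 1*10328 = 15 - 10328 = -10313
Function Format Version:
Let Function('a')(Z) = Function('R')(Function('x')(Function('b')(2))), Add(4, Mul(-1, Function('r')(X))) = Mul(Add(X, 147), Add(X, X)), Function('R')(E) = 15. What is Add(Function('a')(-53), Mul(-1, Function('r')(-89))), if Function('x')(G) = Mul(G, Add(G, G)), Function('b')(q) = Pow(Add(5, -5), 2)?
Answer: -10313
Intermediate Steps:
Function('b')(q) = 0 (Function('b')(q) = Pow(0, 2) = 0)
Function('x')(G) = Mul(2, Pow(G, 2)) (Function('x')(G) = Mul(G, Mul(2, G)) = Mul(2, Pow(G, 2)))
Function('r')(X) = Add(4, Mul(-2, X, Add(147, X))) (Function('r')(X) = Add(4, Mul(-1, Mul(Add(X, 147), Add(X, X)))) = Add(4, Mul(-1, Mul(Add(147, X), Mul(2, X)))) = Add(4, Mul(-1, Mul(2, X, Add(147, X)))) = Add(4, Mul(-2, X, Add(147, X))))
Function('a')(Z) = 15
Add(Function('a')(-53), Mul(-1, Function('r')(-89))) = Add(15, Mul(-1, Add(4, Mul(-294, -89), Mul(-2, Pow(-89, 2))))) = Add(15, Mul(-1, Add(4, 26166, Mul(-2, 7921)))) = Add(15, Mul(-1, Add(4, 26166, -15842))) = Add(15, Mul(-1, 10328)) = Add(15, -10328) = -10313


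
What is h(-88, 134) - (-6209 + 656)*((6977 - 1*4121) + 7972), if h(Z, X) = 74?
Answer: 60127958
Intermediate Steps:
h(-88, 134) - (-6209 + 656)*((6977 - 1*4121) + 7972) = 74 - (-6209 + 656)*((6977 - 1*4121) + 7972) = 74 - (-5553)*((6977 - 4121) + 7972) = 74 - (-5553)*(2856 + 7972) = 74 - (-5553)*10828 = 74 - 1*(-60127884) = 74 + 60127884 = 60127958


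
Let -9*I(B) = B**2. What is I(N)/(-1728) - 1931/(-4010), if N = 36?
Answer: 13591/24060 ≈ 0.56488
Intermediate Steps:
I(B) = -B**2/9
I(N)/(-1728) - 1931/(-4010) = -1/9*36**2/(-1728) - 1931/(-4010) = -1/9*1296*(-1/1728) - 1931*(-1/4010) = -144*(-1/1728) + 1931/4010 = 1/12 + 1931/4010 = 13591/24060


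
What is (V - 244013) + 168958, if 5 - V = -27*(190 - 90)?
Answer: -72350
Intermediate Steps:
V = 2705 (V = 5 - (-27)*(190 - 90) = 5 - (-27)*100 = 5 - 1*(-2700) = 5 + 2700 = 2705)
(V - 244013) + 168958 = (2705 - 244013) + 168958 = -241308 + 168958 = -72350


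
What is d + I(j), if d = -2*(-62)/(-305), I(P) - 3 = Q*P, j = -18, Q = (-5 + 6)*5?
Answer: -26659/305 ≈ -87.406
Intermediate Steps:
Q = 5 (Q = 1*5 = 5)
I(P) = 3 + 5*P
d = -124/305 (d = 124*(-1/305) = -124/305 ≈ -0.40656)
d + I(j) = -124/305 + (3 + 5*(-18)) = -124/305 + (3 - 90) = -124/305 - 87 = -26659/305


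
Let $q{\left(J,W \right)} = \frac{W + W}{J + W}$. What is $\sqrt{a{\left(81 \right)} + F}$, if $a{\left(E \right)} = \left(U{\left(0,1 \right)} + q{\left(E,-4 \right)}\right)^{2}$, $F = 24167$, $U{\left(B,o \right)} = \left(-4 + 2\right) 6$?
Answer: $\frac{\sqrt{144154767}}{77} \approx 155.93$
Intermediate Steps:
$U{\left(B,o \right)} = -12$ ($U{\left(B,o \right)} = \left(-2\right) 6 = -12$)
$q{\left(J,W \right)} = \frac{2 W}{J + W}$
$a{\left(E \right)} = \left(-12 - \frac{8}{-4 + E}\right)^{2}$ ($a{\left(E \right)} = \left(-12 + 2 \left(-4\right) \frac{1}{E - 4}\right)^{2} = \left(-12 + 2 \left(-4\right) \frac{1}{-4 + E}\right)^{2} = \left(-12 - \frac{8}{-4 + E}\right)^{2}$)
$\sqrt{a{\left(81 \right)} + F} = \sqrt{\left(12 + \frac{8}{-4 + 81}\right)^{2} + 24167} = \sqrt{\left(12 + \frac{8}{77}\right)^{2} + 24167} = \sqrt{\left(\frac{932}{77}\right)^{2} + 24167} = \sqrt{\frac{868624}{5929} + 24167} = \sqrt{\frac{144154767}{5929}} = \frac{\sqrt{144154767}}{77}$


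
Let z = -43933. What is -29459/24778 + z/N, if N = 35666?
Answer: -534814142/220933037 ≈ -2.4207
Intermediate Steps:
-29459/24778 + z/N = -29459/24778 - 43933/35666 = -534814142/220933037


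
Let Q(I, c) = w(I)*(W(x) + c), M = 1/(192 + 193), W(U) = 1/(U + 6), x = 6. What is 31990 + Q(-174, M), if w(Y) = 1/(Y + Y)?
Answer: 51432242003/1607760 ≈ 31990.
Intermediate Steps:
w(Y) = 1/(2*Y)
W(U) = 1/(6 + U)
M = 1/385 ≈ 0.0025974
Q(I, c) = (1/12 + c)/(2*I) (Q(I, c) = (1/(2*I))*(1/(6 + 6) + c) = (1/(2*I))*(1/12 + c) = (1/12 + c)/(2*I))
31990 + Q(-174, M) = 31990 + (1/24)*(1 + 12*(1/385))/(-174) = 31990 + (1/24)*(-1/174)*(1 + 12/385) = 31990 + (1/24)*(-1/174)*(397/385) = 31990 - 397/1607760 = 51432242003/1607760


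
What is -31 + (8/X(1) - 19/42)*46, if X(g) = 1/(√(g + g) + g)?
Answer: 6640/21 + 368*√2 ≈ 836.62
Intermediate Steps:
X(g) = 1/(g + √2*√g) (X(g) = 1/(√(2*g) + g) = 1/(√2*√g + g) = 1/(g + √2*√g))
-31 + (8/X(1) - 19/42)*46 = -31 + (8/(1/(1 + √2*√1)) - 19/42)*46 = -31 + (8/(1/(1 + √2*1)) - 19*1/42)*46 = -31 + (8/(1/(1 + √2)) - 19/42)*46 = -31 + (8*(1 + √2) - 19/42)*46 = -31 + ((8 + 8*√2) - 19/42)*46 = -31 + (317/42 + 8*√2)*46 = -31 + (7291/21 + 368*√2) = 6640/21 + 368*√2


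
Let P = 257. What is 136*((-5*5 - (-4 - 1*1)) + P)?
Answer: 32232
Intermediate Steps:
136*((-5*5 - (-4 - 1*1)) + P) = 136*((-5*5 - (-4 - 1*1)) + 257) = 136*((-25 - (-4 - 1)) + 257) = 136*((-25 - 1*(-5)) + 257) = 136*((-25 + 5) + 257) = 136*(-20 + 257) = 136*237 = 32232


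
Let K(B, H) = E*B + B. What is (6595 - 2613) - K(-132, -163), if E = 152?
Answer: 24178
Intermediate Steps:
K(B, H) = 153*B (K(B, H) = 152*B + B = 153*B)
(6595 - 2613) - K(-132, -163) = (6595 - 2613) - 153*(-132) = 3982 - 1*(-20196) = 3982 + 20196 = 24178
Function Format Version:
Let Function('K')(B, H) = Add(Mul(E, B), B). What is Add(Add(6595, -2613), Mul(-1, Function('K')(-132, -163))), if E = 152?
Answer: 24178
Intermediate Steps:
Function('K')(B, H) = Mul(153, B) (Function('K')(B, H) = Add(Mul(152, B), B) = Mul(153, B))
Add(Add(6595, -2613), Mul(-1, Function('K')(-132, -163))) = Add(Add(6595, -2613), Mul(-1, Mul(153, -132))) = Add(3982, Mul(-1, -20196)) = Add(3982, 20196) = 24178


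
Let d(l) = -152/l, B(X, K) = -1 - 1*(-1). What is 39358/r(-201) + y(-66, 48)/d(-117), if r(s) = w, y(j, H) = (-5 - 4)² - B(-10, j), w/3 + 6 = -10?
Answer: -172735/228 ≈ -757.61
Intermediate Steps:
B(X, K) = 0 (B(X, K) = -1 + 1 = 0)
w = -48 (w = -18 + 3*(-10) = -18 - 30 = -48)
y(j, H) = 81 (y(j, H) = (-5 - 4)² - 1*0 = (-9)² + 0 = 81 + 0 = 81)
r(s) = -48
39358/r(-201) + y(-66, 48)/d(-117) = 39358/(-48) + 81/((-152/(-117))) = 39358*(-1/48) + 81/((-152*(-1/117))) = -19679/24 + 81/(152/117) = -19679/24 + 81*(117/152) = -19679/24 + 9477/152 = -172735/228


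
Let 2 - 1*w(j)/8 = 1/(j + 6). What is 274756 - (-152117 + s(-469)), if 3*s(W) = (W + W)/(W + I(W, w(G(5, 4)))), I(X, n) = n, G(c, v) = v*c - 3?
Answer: 13352992739/31281 ≈ 4.2687e+5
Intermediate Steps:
G(c, v) = -3 + c*v (G(c, v) = c*v - 3 = -3 + c*v)
w(j) = 16 - 8/(6 + j) (w(j) = 16 - 8/(j + 6) = 16 - 8/(6 + j))
s(W) = 2*W/(3*(360/23 + W)) (s(W) = ((W + W)/(W + 8*(11 + 2*(-3 + 5*4))/(6 + (-3 + 5*4))))/3 = ((2*W)/(W + 8*(11 + 2*(-3 + 20))/(6 + (-3 + 20))))/3 = ((2*W)/(W + 8*(11 + 2*17)/(6 + 17)))/3 = ((2*W)/(W + 8*(11 + 34)/23))/3 = ((2*W)/(W + 8*(1/23)*45))/3 = ((2*W)/(W + 360/23))/3 = ((2*W)/(360/23 + W))/3 = (2*W/(360/23 + W))/3 = 2*W/(3*(360/23 + W)))
274756 - (-152117 + s(-469)) = 274756 - (-152117 + (46/3)*(-469)/(360 + 23*(-469))) = 274756 - (-152117 + (46/3)*(-469)/(360 - 10787)) = 274756 - (-152117 + (46/3)*(-469)/(-10427)) = 274756 - (-152117 + (46/3)*(-469)*(-1/10427)) = 274756 - (-152117 + 21574/31281) = 274756 - 1*(-4758350303/31281) = 274756 + 4758350303/31281 = 13352992739/31281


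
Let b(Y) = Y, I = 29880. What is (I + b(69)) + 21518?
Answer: 51467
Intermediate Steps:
(I + b(69)) + 21518 = (29880 + 69) + 21518 = 29949 + 21518 = 51467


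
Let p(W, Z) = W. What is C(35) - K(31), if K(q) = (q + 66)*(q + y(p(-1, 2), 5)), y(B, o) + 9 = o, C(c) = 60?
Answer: -2559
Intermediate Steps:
y(B, o) = -9 + o
K(q) = (-4 + q)*(66 + q) (K(q) = (q + 66)*(q + (-9 + 5)) = (66 + q)*(q - 4) = (66 + q)*(-4 + q) = (-4 + q)*(66 + q))
C(35) - K(31) = 60 - (-264 + 31**2 + 62*31) = 60 - (-264 + 961 + 1922) = 60 - 1*2619 = 60 - 2619 = -2559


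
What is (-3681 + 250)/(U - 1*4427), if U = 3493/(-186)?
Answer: 638166/826915 ≈ 0.77174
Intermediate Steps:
U = -3493/186 (U = 3493*(-1/186) = -3493/186 ≈ -18.780)
(-3681 + 250)/(U - 1*4427) = (-3681 + 250)/(-3493/186 - 1*4427) = -3431/(-3493/186 - 4427) = -3431/(-826915/186) = -3431*(-186/826915) = 638166/826915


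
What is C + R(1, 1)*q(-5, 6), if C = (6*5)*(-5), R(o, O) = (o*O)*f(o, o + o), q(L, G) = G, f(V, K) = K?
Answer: -138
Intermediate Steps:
R(o, O) = 2*O*o² (R(o, O) = (o*O)*(o + o) = (O*o)*(2*o) = 2*O*o²)
C = -150 (C = 30*(-5) = -150)
C + R(1, 1)*q(-5, 6) = -150 + (2*1*1²)*6 = -150 + (2*1*1)*6 = -150 + 2*6 = -150 + 12 = -138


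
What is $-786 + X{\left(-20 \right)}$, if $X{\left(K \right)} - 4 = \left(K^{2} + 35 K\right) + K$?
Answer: $-1102$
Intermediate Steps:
$X{\left(K \right)} = 4 + K^{2} + 36 K$ ($X{\left(K \right)} = 4 + \left(\left(K^{2} + 35 K\right) + K\right) = 4 + \left(K^{2} + 36 K\right) = 4 + K^{2} + 36 K$)
$-786 + X{\left(-20 \right)} = -786 + \left(4 + \left(-20\right)^{2} + 36 \left(-20\right)\right) = -786 + \left(4 + 400 - 720\right) = -786 - 316 = -1102$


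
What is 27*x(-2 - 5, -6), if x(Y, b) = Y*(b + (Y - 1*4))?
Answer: 3213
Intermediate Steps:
x(Y, b) = Y*(-4 + Y + b) (x(Y, b) = Y*(b + (Y - 4)) = Y*(b + (-4 + Y)) = Y*(-4 + Y + b))
27*x(-2 - 5, -6) = 27*((-2 - 5)*(-4 + (-2 - 5) - 6)) = 27*(-7*(-4 - 7 - 6)) = 27*(-7*(-17)) = 27*119 = 3213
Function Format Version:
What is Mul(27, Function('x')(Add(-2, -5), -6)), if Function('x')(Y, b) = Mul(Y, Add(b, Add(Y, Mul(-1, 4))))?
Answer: 3213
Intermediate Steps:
Function('x')(Y, b) = Mul(Y, Add(-4, Y, b)) (Function('x')(Y, b) = Mul(Y, Add(b, Add(Y, -4))) = Mul(Y, Add(b, Add(-4, Y))) = Mul(Y, Add(-4, Y, b)))
Mul(27, Function('x')(Add(-2, -5), -6)) = Mul(27, Mul(Add(-2, -5), Add(-4, Add(-2, -5), -6))) = Mul(27, Mul(-7, Add(-4, -7, -6))) = Mul(27, Mul(-7, -17)) = Mul(27, 119) = 3213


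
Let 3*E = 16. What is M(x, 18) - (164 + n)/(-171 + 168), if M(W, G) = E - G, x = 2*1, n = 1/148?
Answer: 18649/444 ≈ 42.002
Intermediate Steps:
E = 16/3 (E = (1/3)*16 = 16/3 ≈ 5.3333)
n = 1/148 ≈ 0.0067568
x = 2
M(W, G) = 16/3 - G
M(x, 18) - (164 + n)/(-171 + 168) = (16/3 - 1*18) - (164 + 1/148)/(-171 + 168) = (16/3 - 18) - 24273/(148*(-3)) = -38/3 - 24273*(-1)/(148*3) = -38/3 - 1*(-8091/148) = -38/3 + 8091/148 = 18649/444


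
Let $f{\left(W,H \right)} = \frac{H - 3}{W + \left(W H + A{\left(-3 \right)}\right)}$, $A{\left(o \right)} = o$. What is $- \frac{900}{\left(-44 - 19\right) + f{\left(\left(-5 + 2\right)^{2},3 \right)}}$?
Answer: $\frac{100}{7} \approx 14.286$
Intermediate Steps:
$f{\left(W,H \right)} = \frac{-3 + H}{-3 + W + H W}$ ($f{\left(W,H \right)} = \frac{H - 3}{W + \left(W H - 3\right)} = \frac{-3 + H}{W + \left(H W - 3\right)} = \frac{-3 + H}{W + \left(-3 + H W\right)} = \frac{-3 + H}{-3 + W + H W}$)
$- \frac{900}{\left(-44 - 19\right) + f{\left(\left(-5 + 2\right)^{2},3 \right)}} = - \frac{900}{\left(-44 - 19\right) + \frac{-3 + 3}{-3 + \left(-5 + 2\right)^{2} + 3 \left(-5 + 2\right)^{2}}} = - \frac{900}{\left(-44 - 19\right) + \frac{1}{-3 + \left(-3\right)^{2} + 3 \left(-3\right)^{2}} \cdot 0} = - \frac{900}{-63 + \frac{1}{-3 + 9 + 3 \cdot 9} \cdot 0} = - \frac{900}{-63 + \frac{1}{-3 + 9 + 27} \cdot 0} = - \frac{900}{-63 + \frac{1}{33} \cdot 0} = - \frac{900}{-63 + 0} = - \frac{900}{-63} = \left(-900\right) \left(- \frac{1}{63}\right) = \frac{100}{7}$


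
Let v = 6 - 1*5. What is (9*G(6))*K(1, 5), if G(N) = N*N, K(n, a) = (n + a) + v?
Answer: 2268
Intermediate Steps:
v = 1 (v = 6 - 5 = 1)
K(n, a) = 1 + a + n (K(n, a) = (n + a) + 1 = (a + n) + 1 = 1 + a + n)
G(N) = N²
(9*G(6))*K(1, 5) = (9*6²)*(1 + 5 + 1) = (9*36)*7 = 324*7 = 2268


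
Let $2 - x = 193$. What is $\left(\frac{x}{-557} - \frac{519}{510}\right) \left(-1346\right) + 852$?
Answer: $\frac{83336583}{47345} \approx 1760.2$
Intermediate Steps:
$x = -191$ ($x = 2 - 193 = -191$)
$\left(\frac{x}{-557} - \frac{519}{510}\right) \left(-1346\right) + 852 = \left(- \frac{191}{-557} - \frac{519}{510}\right) \left(-1346\right) + 852 = \left(\left(-191\right) \left(- \frac{1}{557}\right) - \frac{173}{170}\right) \left(-1346\right) + 852 = \left(\frac{191}{557} - \frac{173}{170}\right) \left(-1346\right) + 852 = \left(- \frac{63891}{94690}\right) \left(-1346\right) + 852 = \frac{42998643}{47345} + 852 = \frac{83336583}{47345}$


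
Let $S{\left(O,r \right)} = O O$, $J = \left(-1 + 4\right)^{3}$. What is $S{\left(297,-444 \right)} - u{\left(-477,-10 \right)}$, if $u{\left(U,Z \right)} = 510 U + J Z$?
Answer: $331749$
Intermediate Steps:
$J = 27$ ($J = 3^{3} = 27$)
$S{\left(O,r \right)} = O^{2}$
$u{\left(U,Z \right)} = 27 Z + 510 U$ ($u{\left(U,Z \right)} = 510 U + 27 Z = 27 Z + 510 U$)
$S{\left(297,-444 \right)} - u{\left(-477,-10 \right)} = 297^{2} - \left(27 \left(-10\right) + 510 \left(-477\right)\right) = 88209 - \left(-270 - 243270\right) = 88209 - -243540 = 88209 + 243540 = 331749$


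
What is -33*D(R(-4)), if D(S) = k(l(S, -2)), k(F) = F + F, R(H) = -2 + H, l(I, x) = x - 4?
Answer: 396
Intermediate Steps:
l(I, x) = -4 + x
k(F) = 2*F
D(S) = -12 (D(S) = 2*(-4 - 2) = 2*(-6) = -12)
-33*D(R(-4)) = -33*(-12) = 396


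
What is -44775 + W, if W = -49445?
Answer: -94220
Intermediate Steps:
-44775 + W = -44775 - 49445 = -94220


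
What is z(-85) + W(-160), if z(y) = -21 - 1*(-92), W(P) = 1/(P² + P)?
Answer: 1806241/25440 ≈ 71.000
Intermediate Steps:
W(P) = 1/(P + P²)
z(y) = 71 (z(y) = -21 + 92 = 71)
z(-85) + W(-160) = 71 + 1/((-160)*(1 - 160)) = 71 - 1/160/(-159) = 71 - 1/160*(-1/159) = 71 + 1/25440 = 1806241/25440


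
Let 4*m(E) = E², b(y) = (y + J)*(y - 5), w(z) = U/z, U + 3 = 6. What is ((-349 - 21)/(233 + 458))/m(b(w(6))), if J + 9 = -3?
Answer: -23680/29608659 ≈ -0.00079977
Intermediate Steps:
U = 3 (U = -3 + 6 = 3)
J = -12 (J = -9 - 3 = -12)
w(z) = 3/z
b(y) = (-12 + y)*(-5 + y) (b(y) = (y - 12)*(y - 5) = (-12 + y)*(-5 + y))
m(E) = E²/4
((-349 - 21)/(233 + 458))/m(b(w(6))) = ((-349 - 21)/(233 + 458))/(((60 + (3/6)² - 51/6)²/4)) = (-370/691)/(((60 + (3*(⅙))² - 51/6)²/4)) = (-370*1/691)/(((60 + (½)² - 17*½)²/4)) = -370*4/(60 + ¼ - 17/2)²/691 = -370/(691*((207/4)²/4)) = -370/(691*((¼)*(42849/16))) = -370/(691*42849/64) = -370/691*64/42849 = -23680/29608659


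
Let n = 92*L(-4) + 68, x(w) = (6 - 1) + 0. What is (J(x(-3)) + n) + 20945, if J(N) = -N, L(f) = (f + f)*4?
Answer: 18064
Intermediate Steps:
L(f) = 8*f (L(f) = (2*f)*4 = 8*f)
x(w) = 5 (x(w) = 5 + 0 = 5)
n = -2876 (n = 92*(8*(-4)) + 68 = 92*(-32) + 68 = -2944 + 68 = -2876)
(J(x(-3)) + n) + 20945 = (-1*5 - 2876) + 20945 = (-5 - 2876) + 20945 = -2881 + 20945 = 18064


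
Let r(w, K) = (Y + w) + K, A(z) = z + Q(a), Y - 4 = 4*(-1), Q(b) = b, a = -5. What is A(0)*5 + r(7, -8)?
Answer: -26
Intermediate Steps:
Y = 0 (Y = 4 + 4*(-1) = 4 - 4 = 0)
A(z) = -5 + z (A(z) = z - 5 = -5 + z)
r(w, K) = K + w (r(w, K) = (0 + w) + K = w + K = K + w)
A(0)*5 + r(7, -8) = (-5 + 0)*5 + (-8 + 7) = -5*5 - 1 = -25 - 1 = -26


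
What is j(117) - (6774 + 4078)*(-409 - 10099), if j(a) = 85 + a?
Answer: 114033018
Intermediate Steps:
j(117) - (6774 + 4078)*(-409 - 10099) = (85 + 117) - (6774 + 4078)*(-409 - 10099) = 202 - 10852*(-10508) = 202 - 1*(-114032816) = 202 + 114032816 = 114033018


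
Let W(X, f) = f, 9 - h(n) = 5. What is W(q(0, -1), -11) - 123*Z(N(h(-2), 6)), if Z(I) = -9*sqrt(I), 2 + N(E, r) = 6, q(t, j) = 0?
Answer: 2203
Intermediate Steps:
h(n) = 4 (h(n) = 9 - 1*5 = 9 - 5 = 4)
N(E, r) = 4 (N(E, r) = -2 + 6 = 4)
W(q(0, -1), -11) - 123*Z(N(h(-2), 6)) = -11 - (-1107)*sqrt(4) = -11 - (-1107)*2 = -11 - 123*(-18) = -11 + 2214 = 2203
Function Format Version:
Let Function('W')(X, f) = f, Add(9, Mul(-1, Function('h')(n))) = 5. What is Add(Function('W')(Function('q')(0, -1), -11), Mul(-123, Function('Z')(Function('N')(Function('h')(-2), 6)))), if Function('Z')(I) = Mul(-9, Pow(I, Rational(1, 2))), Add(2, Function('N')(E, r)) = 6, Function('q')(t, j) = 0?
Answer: 2203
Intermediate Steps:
Function('h')(n) = 4 (Function('h')(n) = Add(9, Mul(-1, 5)) = Add(9, -5) = 4)
Function('N')(E, r) = 4 (Function('N')(E, r) = Add(-2, 6) = 4)
Add(Function('W')(Function('q')(0, -1), -11), Mul(-123, Function('Z')(Function('N')(Function('h')(-2), 6)))) = Add(-11, Mul(-123, Mul(-9, Pow(4, Rational(1, 2))))) = Add(-11, Mul(-123, Mul(-9, 2))) = Add(-11, Mul(-123, -18)) = Add(-11, 2214) = 2203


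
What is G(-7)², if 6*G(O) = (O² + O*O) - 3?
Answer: 9025/36 ≈ 250.69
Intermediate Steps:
G(O) = -½ + O²/3 (G(O) = ((O² + O*O) - 3)/6 = ((O² + O²) - 3)/6 = (2*O² - 3)/6 = (-3 + 2*O²)/6 = -½ + O²/3)
G(-7)² = (-½ + (⅓)*(-7)²)² = (-½ + (⅓)*49)² = (-½ + 49/3)² = (95/6)² = 9025/36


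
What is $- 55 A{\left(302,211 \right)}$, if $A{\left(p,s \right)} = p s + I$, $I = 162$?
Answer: $-3513620$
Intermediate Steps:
$A{\left(p,s \right)} = 162 + p s$ ($A{\left(p,s \right)} = p s + 162 = 162 + p s$)
$- 55 A{\left(302,211 \right)} = - 55 \left(162 + 302 \cdot 211\right) = - 55 \left(162 + 63722\right) = \left(-55\right) 63884 = -3513620$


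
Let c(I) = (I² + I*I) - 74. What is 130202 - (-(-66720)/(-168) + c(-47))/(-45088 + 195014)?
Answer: 68322313868/524741 ≈ 1.3020e+5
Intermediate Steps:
c(I) = -74 + 2*I² (c(I) = (I² + I²) - 74 = 2*I² - 74 = -74 + 2*I²)
130202 - (-(-66720)/(-168) + c(-47))/(-45088 + 195014) = 130202 - (-(-66720)/(-168) + (-74 + 2*(-47)²))/(-45088 + 195014) = 130202 - (-(-66720)*(-1)/168 + (-74 + 2*2209))/149926 = 130202 - (-480*139/168 + (-74 + 4418))/149926 = 130202 - (-2780/7 + 4344)/149926 = 130202 - 27628/(7*149926) = 130202 - 1*13814/524741 = 130202 - 13814/524741 = 68322313868/524741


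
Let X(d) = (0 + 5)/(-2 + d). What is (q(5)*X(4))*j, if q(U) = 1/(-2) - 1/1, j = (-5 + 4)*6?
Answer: 45/2 ≈ 22.500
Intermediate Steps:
j = -6 (j = -1*6 = -6)
X(d) = 5/(-2 + d)
q(U) = -3/2 (q(U) = 1*(-½) - 1*1 = -½ - 1 = -3/2)
(q(5)*X(4))*j = -15/(2*(-2 + 4))*(-6) = -15/(2*2)*(-6) = -3/2*5/2*(-6) = -15/4*(-6) = 45/2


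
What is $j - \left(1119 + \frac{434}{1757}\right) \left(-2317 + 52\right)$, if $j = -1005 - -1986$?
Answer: $\frac{636554946}{251} \approx 2.5361 \cdot 10^{6}$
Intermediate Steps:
$j = 981$ ($j = -1005 + 1986 = 981$)
$j - \left(1119 + \frac{434}{1757}\right) \left(-2317 + 52\right) = 981 - \left(1119 + \frac{434}{1757}\right) \left(-2317 + 52\right) = 981 - \left(1119 + 434 \cdot \frac{1}{1757}\right) \left(-2265\right) = 981 - \left(1119 + \frac{62}{251}\right) \left(-2265\right) = 981 - \frac{280931}{251} \left(-2265\right) = 981 - - \frac{636308715}{251} = 981 + \frac{636308715}{251} = \frac{636554946}{251}$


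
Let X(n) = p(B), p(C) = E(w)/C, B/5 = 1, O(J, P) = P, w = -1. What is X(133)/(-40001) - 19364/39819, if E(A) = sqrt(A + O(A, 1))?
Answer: -19364/39819 ≈ -0.48630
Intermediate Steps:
E(A) = sqrt(1 + A) (E(A) = sqrt(A + 1) = sqrt(1 + A))
B = 5 (B = 5*1 = 5)
p(C) = 0 (p(C) = sqrt(1 - 1)/C = sqrt(0)/C = 0/C = 0)
X(n) = 0
X(133)/(-40001) - 19364/39819 = 0/(-40001) - 19364/39819 = 0*(-1/40001) - 19364*1/39819 = 0 - 19364/39819 = -19364/39819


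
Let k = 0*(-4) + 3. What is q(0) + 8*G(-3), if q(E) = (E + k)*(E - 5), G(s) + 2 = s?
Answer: -55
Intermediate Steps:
k = 3 (k = 0 + 3 = 3)
G(s) = -2 + s
q(E) = (-5 + E)*(3 + E) (q(E) = (E + 3)*(E - 5) = (3 + E)*(-5 + E) = (-5 + E)*(3 + E))
q(0) + 8*G(-3) = (-15 + 0**2 - 2*0) + 8*(-2 - 3) = (-15 + 0 + 0) + 8*(-5) = -15 - 40 = -55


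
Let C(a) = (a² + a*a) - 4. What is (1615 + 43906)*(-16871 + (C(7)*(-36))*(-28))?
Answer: 3545221001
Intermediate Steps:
C(a) = -4 + 2*a² (C(a) = (a² + a²) - 4 = 2*a² - 4 = -4 + 2*a²)
(1615 + 43906)*(-16871 + (C(7)*(-36))*(-28)) = (1615 + 43906)*(-16871 + ((-4 + 2*7²)*(-36))*(-28)) = 45521*(-16871 + ((-4 + 2*49)*(-36))*(-28)) = 45521*(-16871 + ((-4 + 98)*(-36))*(-28)) = 45521*(-16871 + (94*(-36))*(-28)) = 45521*(-16871 - 3384*(-28)) = 45521*(-16871 + 94752) = 45521*77881 = 3545221001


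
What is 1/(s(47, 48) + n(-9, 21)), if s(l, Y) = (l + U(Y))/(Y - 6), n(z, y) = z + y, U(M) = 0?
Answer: 42/551 ≈ 0.076225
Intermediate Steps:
n(z, y) = y + z
s(l, Y) = l/(-6 + Y) (s(l, Y) = (l + 0)/(Y - 6) = l/(-6 + Y))
1/(s(47, 48) + n(-9, 21)) = 1/(47/(-6 + 48) + (21 - 9)) = 1/(47/42 + 12) = 1/(551/42) = 42/551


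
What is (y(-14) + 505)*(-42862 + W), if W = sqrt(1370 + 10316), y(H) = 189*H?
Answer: 91767542 - 2141*sqrt(11686) ≈ 9.1536e+7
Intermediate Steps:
W = sqrt(11686) ≈ 108.10
(y(-14) + 505)*(-42862 + W) = (189*(-14) + 505)*(-42862 + sqrt(11686)) = (-2646 + 505)*(-42862 + sqrt(11686)) = -2141*(-42862 + sqrt(11686)) = 91767542 - 2141*sqrt(11686)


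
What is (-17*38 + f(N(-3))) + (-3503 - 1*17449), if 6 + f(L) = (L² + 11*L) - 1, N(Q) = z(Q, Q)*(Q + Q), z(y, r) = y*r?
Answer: -19283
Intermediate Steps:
z(y, r) = r*y
N(Q) = 2*Q³ (N(Q) = (Q*Q)*(Q + Q) = Q²*(2*Q) = 2*Q³)
f(L) = -7 + L² + 11*L (f(L) = -6 + ((L² + 11*L) - 1) = -6 + (-1 + L² + 11*L) = -7 + L² + 11*L)
(-17*38 + f(N(-3))) + (-3503 - 1*17449) = (-17*38 + (-7 + (2*(-3)³)² + 11*(2*(-3)³))) + (-3503 - 1*17449) = (-646 + (-7 + (2*(-27))² + 11*(2*(-27)))) + (-3503 - 17449) = (-646 + (-7 + (-54)² + 11*(-54))) - 20952 = (-646 + (-7 + 2916 - 594)) - 20952 = (-646 + 2315) - 20952 = 1669 - 20952 = -19283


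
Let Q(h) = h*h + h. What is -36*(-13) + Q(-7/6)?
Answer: 16855/36 ≈ 468.19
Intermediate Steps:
Q(h) = h + h² (Q(h) = h² + h = h + h²)
-36*(-13) + Q(-7/6) = -36*(-13) + (-7/6)*(1 - 7/6) = 468 + (-7*⅙)*(1 - 7*⅙) = 468 - 7*(1 - 7/6)/6 = 468 - 7/6*(-⅙) = 468 + 7/36 = 16855/36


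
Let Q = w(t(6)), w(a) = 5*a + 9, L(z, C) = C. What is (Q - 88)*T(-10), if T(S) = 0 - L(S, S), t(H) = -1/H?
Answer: -2395/3 ≈ -798.33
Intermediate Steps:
w(a) = 9 + 5*a
T(S) = -S (T(S) = 0 - S = -S)
Q = 49/6 (Q = 9 + 5*(-1/6) = 9 - 5/6 = 49/6 ≈ 8.1667)
(Q - 88)*T(-10) = (49/6 - 88)*(-1*(-10)) = -479/6*10 = -2395/3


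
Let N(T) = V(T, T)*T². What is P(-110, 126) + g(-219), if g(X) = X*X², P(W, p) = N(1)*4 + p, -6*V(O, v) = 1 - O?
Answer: -10503333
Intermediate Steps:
V(O, v) = -⅙ + O/6 (V(O, v) = -(1 - O)/6 = -⅙ + O/6)
N(T) = T²*(-⅙ + T/6) (N(T) = (-⅙ + T/6)*T² = T²*(-⅙ + T/6))
P(W, p) = p (P(W, p) = ((⅙)*1²*(-1 + 1))*4 + p = ((⅙)*1*0)*4 + p = 0*4 + p = 0 + p = p)
g(X) = X³
P(-110, 126) + g(-219) = 126 + (-219)³ = 126 - 10503459 = -10503333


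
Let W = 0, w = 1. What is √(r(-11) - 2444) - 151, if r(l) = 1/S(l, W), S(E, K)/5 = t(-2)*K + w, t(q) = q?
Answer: -151 + I*√61095/5 ≈ -151.0 + 49.435*I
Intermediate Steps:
S(E, K) = 5 - 10*K (S(E, K) = 5*(-2*K + 1) = 5*(1 - 2*K) = 5 - 10*K)
r(l) = ⅕ (r(l) = 1/(5 - 10*0) = 1/(5 + 0) = 1/5 = ⅕)
√(r(-11) - 2444) - 151 = √(⅕ - 2444) - 151 = √(-12219/5) - 151 = I*√61095/5 - 151 = -151 + I*√61095/5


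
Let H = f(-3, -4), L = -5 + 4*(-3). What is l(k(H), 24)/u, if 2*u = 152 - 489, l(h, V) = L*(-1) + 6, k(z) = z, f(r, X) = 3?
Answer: -46/337 ≈ -0.13650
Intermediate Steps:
L = -17 (L = -5 - 12 = -17)
H = 3
l(h, V) = 23 (l(h, V) = -17*(-1) + 6 = 17 + 6 = 23)
u = -337/2 (u = (152 - 489)/2 = (½)*(-337) = -337/2 ≈ -168.50)
l(k(H), 24)/u = 23/(-337/2) = 23*(-2/337) = -46/337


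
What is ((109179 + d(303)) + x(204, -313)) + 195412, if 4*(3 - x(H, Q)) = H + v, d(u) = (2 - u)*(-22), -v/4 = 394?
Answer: 311559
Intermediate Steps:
v = -1576 (v = -4*394 = -1576)
d(u) = -44 + 22*u
x(H, Q) = 397 - H/4 (x(H, Q) = 3 - (H - 1576)/4 = 3 - (-1576 + H)/4 = 3 + (394 - H/4) = 397 - H/4)
((109179 + d(303)) + x(204, -313)) + 195412 = ((109179 + (-44 + 22*303)) + (397 - ¼*204)) + 195412 = ((109179 + (-44 + 6666)) + (397 - 51)) + 195412 = ((109179 + 6622) + 346) + 195412 = (115801 + 346) + 195412 = 116147 + 195412 = 311559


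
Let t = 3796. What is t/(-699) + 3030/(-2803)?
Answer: -12758158/1959297 ≈ -6.5116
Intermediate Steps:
t/(-699) + 3030/(-2803) = 3796/(-699) + 3030/(-2803) = 3796*(-1/699) + 3030*(-1/2803) = -3796/699 - 3030/2803 = -12758158/1959297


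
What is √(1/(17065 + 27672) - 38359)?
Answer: I*√1566768789366/6391 ≈ 195.85*I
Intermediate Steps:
√(1/(17065 + 27672) - 38359) = √(1/44737 - 38359) = √(-1716066582/44737) = I*√1566768789366/6391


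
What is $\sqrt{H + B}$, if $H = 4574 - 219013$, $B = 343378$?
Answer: $\sqrt{128939} \approx 359.08$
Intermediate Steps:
$H = -214439$
$\sqrt{H + B} = \sqrt{-214439 + 343378} = \sqrt{128939}$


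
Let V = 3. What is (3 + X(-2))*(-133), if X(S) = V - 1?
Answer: -665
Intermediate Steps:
X(S) = 2 (X(S) = 3 - 1 = 2)
(3 + X(-2))*(-133) = (3 + 2)*(-133) = 5*(-133) = -665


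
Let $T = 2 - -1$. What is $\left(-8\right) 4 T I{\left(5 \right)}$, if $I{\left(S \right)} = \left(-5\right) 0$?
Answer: $0$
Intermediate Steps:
$I{\left(S \right)} = 0$
$T = 3$ ($T = 2 + 1 = 3$)
$\left(-8\right) 4 T I{\left(5 \right)} = \left(-8\right) 4 \cdot 3 \cdot 0 = \left(-32\right) 0 = 0$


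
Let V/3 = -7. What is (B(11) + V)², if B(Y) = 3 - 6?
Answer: 576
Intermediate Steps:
B(Y) = -3
V = -21 (V = 3*(-7) = -21)
(B(11) + V)² = (-3 - 21)² = (-24)² = 576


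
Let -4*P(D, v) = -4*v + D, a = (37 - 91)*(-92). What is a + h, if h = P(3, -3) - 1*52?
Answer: 19649/4 ≈ 4912.3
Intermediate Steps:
a = 4968 (a = -54*(-92) = 4968)
P(D, v) = v - D/4 (P(D, v) = -(-4*v + D)/4 = -(D - 4*v)/4 = v - D/4)
h = -223/4 (h = (-3 - 1/4*3) - 1*52 = (-3 - 3/4) - 52 = -15/4 - 52 = -223/4 ≈ -55.750)
a + h = 4968 - 223/4 = 19649/4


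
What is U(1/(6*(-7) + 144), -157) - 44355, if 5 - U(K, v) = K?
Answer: -4523701/102 ≈ -44350.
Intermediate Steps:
U(K, v) = 5 - K
U(1/(6*(-7) + 144), -157) - 44355 = (5 - 1/(6*(-7) + 144)) - 44355 = (5 - 1/(-42 + 144)) - 44355 = (5 - 1/102) - 44355 = 509/102 - 44355 = -4523701/102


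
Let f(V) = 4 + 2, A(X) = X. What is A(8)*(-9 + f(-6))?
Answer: -24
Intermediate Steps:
f(V) = 6
A(8)*(-9 + f(-6)) = 8*(-9 + 6) = 8*(-3) = -24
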